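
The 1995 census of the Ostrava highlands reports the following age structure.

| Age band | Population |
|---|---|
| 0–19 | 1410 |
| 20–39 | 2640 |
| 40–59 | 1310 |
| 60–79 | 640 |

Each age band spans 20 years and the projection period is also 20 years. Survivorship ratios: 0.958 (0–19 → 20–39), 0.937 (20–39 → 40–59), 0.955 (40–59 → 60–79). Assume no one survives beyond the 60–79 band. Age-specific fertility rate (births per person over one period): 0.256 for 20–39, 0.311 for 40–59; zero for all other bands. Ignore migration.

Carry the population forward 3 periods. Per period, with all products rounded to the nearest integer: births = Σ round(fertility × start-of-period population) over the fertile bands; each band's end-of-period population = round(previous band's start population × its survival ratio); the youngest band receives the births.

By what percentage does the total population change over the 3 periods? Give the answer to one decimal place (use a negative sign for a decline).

Numbering the groups 1..4 from youngest to oldest:
Period 1.
Births: 2640 * 0.256 = 676, 1310 * 0.311 = 407 → total 1083
Group 2: 1410 * 0.958 = 1351
Group 3: 2640 * 0.937 = 2474
Group 4: 1310 * 0.955 = 1251
Giving 1083 / 1351 / 2474 / 1251.
Period 2.
Births: 1351 * 0.256 = 346, 2474 * 0.311 = 769 → total 1115
Group 2: 1083 * 0.958 = 1038
Group 3: 1351 * 0.937 = 1266
Group 4: 2474 * 0.955 = 2363
Giving 1115 / 1038 / 1266 / 2363.
Period 3.
Births: 1038 * 0.256 = 266, 1266 * 0.311 = 394 → total 660
Group 2: 1115 * 0.958 = 1068
Group 3: 1038 * 0.937 = 973
Group 4: 1266 * 0.955 = 1209
Giving 660 / 1068 / 973 / 1209.
Total: 6000 → 3910; change = -2090; percentage change = -34.8%

-34.8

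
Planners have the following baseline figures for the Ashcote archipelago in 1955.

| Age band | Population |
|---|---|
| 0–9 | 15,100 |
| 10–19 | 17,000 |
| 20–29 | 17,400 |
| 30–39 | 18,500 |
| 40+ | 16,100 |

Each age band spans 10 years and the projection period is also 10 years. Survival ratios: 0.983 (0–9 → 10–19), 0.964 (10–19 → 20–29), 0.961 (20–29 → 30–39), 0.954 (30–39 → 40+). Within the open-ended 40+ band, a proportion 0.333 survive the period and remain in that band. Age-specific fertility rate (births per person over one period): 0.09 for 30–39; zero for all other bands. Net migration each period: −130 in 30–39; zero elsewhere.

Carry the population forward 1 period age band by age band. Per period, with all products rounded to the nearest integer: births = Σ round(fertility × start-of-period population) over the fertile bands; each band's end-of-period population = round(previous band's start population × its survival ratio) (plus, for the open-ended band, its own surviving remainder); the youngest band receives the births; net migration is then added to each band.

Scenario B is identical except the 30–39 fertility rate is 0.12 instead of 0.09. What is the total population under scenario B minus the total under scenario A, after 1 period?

555

Numbering the groups 1..5 from youngest to oldest:
[period 1]
Births: 18500 × 0.09 = 1665
Group 2: 15100 × 0.983 = 14843
Group 3: 17000 × 0.964 = 16388
Group 4: 17400 × 0.961 = 16721
Group 5: 18500 × 0.954 + 16100 × 0.333 = 17649 + 5361 = 23010
Net migration: Group 4 − 130 → 16591
Population now: 0–9=1665, 10–19=14843, 20–29=16388, 30–39=16591, 40+=23010
Scenario A total after 1 period: 72497
Scenario B projection —
[period 1]
Births: 18500 × 0.12 = 2220
Group 2: 15100 × 0.983 = 14843
Group 3: 17000 × 0.964 = 16388
Group 4: 17400 × 0.961 = 16721
Group 5: 18500 × 0.954 + 16100 × 0.333 = 17649 + 5361 = 23010
Net migration: Group 4 − 130 → 16591
Population now: 0–9=2220, 10–19=14843, 20–29=16388, 30–39=16591, 40+=23010
Scenario B total after 1 period: 73052
Difference B − A = 73052 − 72497 = 555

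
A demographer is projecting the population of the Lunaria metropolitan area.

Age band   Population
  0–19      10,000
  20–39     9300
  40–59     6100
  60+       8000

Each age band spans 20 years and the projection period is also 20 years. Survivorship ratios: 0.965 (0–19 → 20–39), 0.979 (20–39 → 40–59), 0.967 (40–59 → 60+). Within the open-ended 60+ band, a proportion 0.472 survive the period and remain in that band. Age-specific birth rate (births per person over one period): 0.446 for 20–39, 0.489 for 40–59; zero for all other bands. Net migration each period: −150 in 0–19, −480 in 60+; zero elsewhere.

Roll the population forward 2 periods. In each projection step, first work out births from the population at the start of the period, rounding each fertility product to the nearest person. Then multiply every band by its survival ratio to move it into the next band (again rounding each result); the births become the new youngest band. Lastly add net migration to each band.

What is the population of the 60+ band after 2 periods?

12665

Let band 1 be 0–19 through band 4 = 60+.
Period 1:
Births: 9300 × 0.446 = 4148 ; 6100 × 0.489 = 2983 → 7131
Band 2: 10000 × 0.965 = 9650
Band 3: 9300 × 0.979 = 9105
Band 4: 6100 × 0.967 + 8000 × 0.472 = 5899 + 3776 = 9675
Net migration: Band 1 − 150 → 6981; Band 4 − 480 → 9195
End of period: [6981, 9650, 9105, 9195]
Period 2:
Births: 9650 × 0.446 = 4304 ; 9105 × 0.489 = 4452 → 8756
Band 2: 6981 × 0.965 = 6737
Band 3: 9650 × 0.979 = 9447
Band 4: 9105 × 0.967 + 9195 × 0.472 = 8805 + 4340 = 13145
Net migration: Band 1 − 150 → 8606; Band 4 − 480 → 12665
End of period: [8606, 6737, 9447, 12665]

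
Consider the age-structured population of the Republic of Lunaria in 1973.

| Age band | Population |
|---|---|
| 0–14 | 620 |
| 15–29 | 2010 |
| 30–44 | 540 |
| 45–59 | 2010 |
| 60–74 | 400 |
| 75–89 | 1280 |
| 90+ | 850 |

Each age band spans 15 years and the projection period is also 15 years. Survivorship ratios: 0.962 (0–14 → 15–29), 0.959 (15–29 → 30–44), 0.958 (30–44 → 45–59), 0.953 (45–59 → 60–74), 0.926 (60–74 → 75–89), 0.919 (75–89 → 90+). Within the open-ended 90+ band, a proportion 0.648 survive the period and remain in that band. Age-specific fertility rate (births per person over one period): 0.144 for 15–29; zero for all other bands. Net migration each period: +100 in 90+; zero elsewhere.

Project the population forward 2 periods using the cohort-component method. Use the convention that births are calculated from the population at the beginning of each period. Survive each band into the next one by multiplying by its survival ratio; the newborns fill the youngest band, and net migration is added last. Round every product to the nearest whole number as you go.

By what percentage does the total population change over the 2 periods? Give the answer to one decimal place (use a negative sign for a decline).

Period 1:
Births: 2010 × 0.144 = 289
15–29: 620 × 0.962 = 596
30–44: 2010 × 0.959 = 1928
45–59: 540 × 0.958 = 517
60–74: 2010 × 0.953 = 1916
75–89: 400 × 0.926 = 370
90+: 1280 × 0.919 + 850 × 0.648 = 1176 + 551 = 1727
Net migration: 90+ + 100 → 1827
Population now: 0–14=289, 15–29=596, 30–44=1928, 45–59=517, 60–74=1916, 75–89=370, 90+=1827
Period 2:
Births: 596 × 0.144 = 86
15–29: 289 × 0.962 = 278
30–44: 596 × 0.959 = 572
45–59: 1928 × 0.958 = 1847
60–74: 517 × 0.953 = 493
75–89: 1916 × 0.926 = 1774
90+: 370 × 0.919 + 1827 × 0.648 = 340 + 1184 = 1524
Net migration: 90+ + 100 → 1624
Population now: 0–14=86, 15–29=278, 30–44=572, 45–59=1847, 60–74=493, 75–89=1774, 90+=1624
Total: 7710 → 6674; change = -1036; percentage change = -13.4%

-13.4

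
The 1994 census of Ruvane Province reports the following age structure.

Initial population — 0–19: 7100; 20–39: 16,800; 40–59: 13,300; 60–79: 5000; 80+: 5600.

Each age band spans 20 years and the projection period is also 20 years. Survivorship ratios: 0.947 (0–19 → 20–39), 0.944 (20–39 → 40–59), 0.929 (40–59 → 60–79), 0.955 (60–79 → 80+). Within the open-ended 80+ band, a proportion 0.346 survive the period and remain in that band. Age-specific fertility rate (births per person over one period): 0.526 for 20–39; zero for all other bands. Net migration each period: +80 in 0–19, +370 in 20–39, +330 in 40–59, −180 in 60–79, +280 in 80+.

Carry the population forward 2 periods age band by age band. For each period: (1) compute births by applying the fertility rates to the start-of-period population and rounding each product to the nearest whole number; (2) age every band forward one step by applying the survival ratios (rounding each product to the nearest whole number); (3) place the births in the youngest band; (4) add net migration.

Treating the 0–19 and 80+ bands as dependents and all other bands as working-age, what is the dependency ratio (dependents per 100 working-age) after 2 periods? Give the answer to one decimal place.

[period 1]
Births: 16800 × 0.526 = 8837
20–39: 7100 × 0.947 = 6724
40–59: 16800 × 0.944 = 15859
60–79: 13300 × 0.929 = 12356
80+: 5000 × 0.955 + 5600 × 0.346 = 4775 + 1938 = 6713
Net migration: 0–19 + 80 → 8917; 20–39 + 370 → 7094; 40–59 + 330 → 16189; 60–79 − 180 → 12176; 80+ + 280 → 6993
Population now: 0–19=8917, 20–39=7094, 40–59=16189, 60–79=12176, 80+=6993
[period 2]
Births: 7094 × 0.526 = 3731
20–39: 8917 × 0.947 = 8444
40–59: 7094 × 0.944 = 6697
60–79: 16189 × 0.929 = 15040
80+: 12176 × 0.955 + 6993 × 0.346 = 11628 + 2420 = 14048
Net migration: 0–19 + 80 → 3811; 20–39 + 370 → 8814; 40–59 + 330 → 7027; 60–79 − 180 → 14860; 80+ + 280 → 14328
Population now: 0–19=3811, 20–39=8814, 40–59=7027, 60–79=14860, 80+=14328
Dependents (band 0–19 + band 80+) = 3811 + 14328 = 18139; working-age = 30701; ratio = 18139/30701 × 100 = 59.1

59.1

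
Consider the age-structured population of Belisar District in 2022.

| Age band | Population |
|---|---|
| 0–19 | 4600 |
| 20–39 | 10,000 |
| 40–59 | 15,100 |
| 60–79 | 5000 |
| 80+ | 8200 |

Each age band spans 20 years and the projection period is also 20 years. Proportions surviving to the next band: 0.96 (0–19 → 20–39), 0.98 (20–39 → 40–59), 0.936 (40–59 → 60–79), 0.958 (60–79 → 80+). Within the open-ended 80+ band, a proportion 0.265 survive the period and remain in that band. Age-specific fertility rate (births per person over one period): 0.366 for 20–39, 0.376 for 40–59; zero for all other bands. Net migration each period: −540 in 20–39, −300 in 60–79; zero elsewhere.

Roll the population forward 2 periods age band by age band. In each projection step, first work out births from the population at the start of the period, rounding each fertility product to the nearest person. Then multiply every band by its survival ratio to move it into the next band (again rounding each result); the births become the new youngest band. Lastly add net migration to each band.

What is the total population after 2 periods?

41297

Let group 1 be 0–19 through group 5 = 80+.
[period 1]
Births: 10000 × 0.366 = 3660 ; 15100 × 0.376 = 5678 ⇒ total 9338
Group 2: 4600 × 0.96 = 4416
Group 3: 10000 × 0.98 = 9800
Group 4: 15100 × 0.936 = 14134
Group 5: 5000 × 0.958 + 8200 × 0.265 = 4790 + 2173 = 6963
Net migration: Group 2 − 540 → 3876; Group 4 − 300 → 13834
Giving 9338 / 3876 / 9800 / 13834 / 6963.
[period 2]
Births: 3876 × 0.366 = 1419 ; 9800 × 0.376 = 3685 ⇒ total 5104
Group 2: 9338 × 0.96 = 8964
Group 3: 3876 × 0.98 = 3798
Group 4: 9800 × 0.936 = 9173
Group 5: 13834 × 0.958 + 6963 × 0.265 = 13253 + 1845 = 15098
Net migration: Group 2 − 540 → 8424; Group 4 − 300 → 8873
Giving 5104 / 8424 / 3798 / 8873 / 15098.
Total after period 2: 5104 + 8424 + 3798 + 8873 + 15098 = 41297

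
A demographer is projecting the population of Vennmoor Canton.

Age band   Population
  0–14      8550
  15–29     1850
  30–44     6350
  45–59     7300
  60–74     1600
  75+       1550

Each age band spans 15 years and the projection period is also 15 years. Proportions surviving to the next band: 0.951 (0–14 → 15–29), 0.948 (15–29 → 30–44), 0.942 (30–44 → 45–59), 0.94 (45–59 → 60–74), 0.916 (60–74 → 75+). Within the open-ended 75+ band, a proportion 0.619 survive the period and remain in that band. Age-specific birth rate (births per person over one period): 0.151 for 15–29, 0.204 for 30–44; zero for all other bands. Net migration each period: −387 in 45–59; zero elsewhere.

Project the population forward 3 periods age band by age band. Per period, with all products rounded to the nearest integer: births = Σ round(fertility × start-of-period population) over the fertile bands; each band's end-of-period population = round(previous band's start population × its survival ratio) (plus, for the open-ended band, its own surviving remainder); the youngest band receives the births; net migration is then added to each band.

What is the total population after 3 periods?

22425

Period 1.
Births: 1850 × 0.151 = 279  |  6350 × 0.204 = 1295 ⇒ total 1574
15–29: 8550 × 0.951 = 8131
30–44: 1850 × 0.948 = 1754
45–59: 6350 × 0.942 = 5982
60–74: 7300 × 0.94 = 6862
75+: 1600 × 0.916 + 1550 × 0.619 = 1466 + 959 = 2425
Net migration: 45–59 − 387 → 5595
Population now: 0–14=1574, 15–29=8131, 30–44=1754, 45–59=5595, 60–74=6862, 75+=2425
Period 2.
Births: 8131 × 0.151 = 1228  |  1754 × 0.204 = 358 ⇒ total 1586
15–29: 1574 × 0.951 = 1497
30–44: 8131 × 0.948 = 7708
45–59: 1754 × 0.942 = 1652
60–74: 5595 × 0.94 = 5259
75+: 6862 × 0.916 + 2425 × 0.619 = 6286 + 1501 = 7787
Net migration: 45–59 − 387 → 1265
Population now: 0–14=1586, 15–29=1497, 30–44=7708, 45–59=1265, 60–74=5259, 75+=7787
Period 3.
Births: 1497 × 0.151 = 226  |  7708 × 0.204 = 1572 ⇒ total 1798
15–29: 1586 × 0.951 = 1508
30–44: 1497 × 0.948 = 1419
45–59: 7708 × 0.942 = 7261
60–74: 1265 × 0.94 = 1189
75+: 5259 × 0.916 + 7787 × 0.619 = 4817 + 4820 = 9637
Net migration: 45–59 − 387 → 6874
Population now: 0–14=1798, 15–29=1508, 30–44=1419, 45–59=6874, 60–74=1189, 75+=9637
Total after period 3: 1798 + 1508 + 1419 + 6874 + 1189 + 9637 = 22425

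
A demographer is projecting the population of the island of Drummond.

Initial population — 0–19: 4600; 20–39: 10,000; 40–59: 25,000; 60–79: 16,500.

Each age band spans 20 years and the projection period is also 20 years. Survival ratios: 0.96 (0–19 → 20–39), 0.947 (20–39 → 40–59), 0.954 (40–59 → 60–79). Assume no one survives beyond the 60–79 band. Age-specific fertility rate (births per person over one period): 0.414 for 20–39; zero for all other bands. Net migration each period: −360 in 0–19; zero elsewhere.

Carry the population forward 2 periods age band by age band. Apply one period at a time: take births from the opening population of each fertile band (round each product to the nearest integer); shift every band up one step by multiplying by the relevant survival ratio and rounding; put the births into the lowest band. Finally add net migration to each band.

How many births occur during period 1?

(Bands numbered youngest = 1 to oldest = 4.)
After projecting period 1:
Births: 10000 * 0.414 = 4140
Band 2: 4600 * 0.96 = 4416
Band 3: 10000 * 0.947 = 9470
Band 4: 25000 * 0.954 = 23850
Net migration: Band 1 − 360 → 3780
Population now: 0–19=3780, 20–39=4416, 40–59=9470, 60–79=23850

4140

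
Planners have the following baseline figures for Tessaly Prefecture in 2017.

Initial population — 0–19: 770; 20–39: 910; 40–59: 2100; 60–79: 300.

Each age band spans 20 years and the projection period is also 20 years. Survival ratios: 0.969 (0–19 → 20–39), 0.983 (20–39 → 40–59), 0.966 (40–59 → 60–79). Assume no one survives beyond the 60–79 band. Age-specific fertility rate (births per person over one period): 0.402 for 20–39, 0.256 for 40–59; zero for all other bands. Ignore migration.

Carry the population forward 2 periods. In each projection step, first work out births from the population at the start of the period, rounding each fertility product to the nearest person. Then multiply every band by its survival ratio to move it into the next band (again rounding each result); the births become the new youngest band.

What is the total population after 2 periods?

Numbering the bands 1..4 from youngest to oldest:
After projecting period 1:
Births: 910 × 0.402 = 366  |  2100 × 0.256 = 538 → 904
Band 2: 770 × 0.969 = 746
Band 3: 910 × 0.983 = 895
Band 4: 2100 × 0.966 = 2029
End of period: [904, 746, 895, 2029]
After projecting period 2:
Births: 746 × 0.402 = 300  |  895 × 0.256 = 229 → 529
Band 2: 904 × 0.969 = 876
Band 3: 746 × 0.983 = 733
Band 4: 895 × 0.966 = 865
End of period: [529, 876, 733, 865]
Total after period 2: 529 + 876 + 733 + 865 = 3003

3003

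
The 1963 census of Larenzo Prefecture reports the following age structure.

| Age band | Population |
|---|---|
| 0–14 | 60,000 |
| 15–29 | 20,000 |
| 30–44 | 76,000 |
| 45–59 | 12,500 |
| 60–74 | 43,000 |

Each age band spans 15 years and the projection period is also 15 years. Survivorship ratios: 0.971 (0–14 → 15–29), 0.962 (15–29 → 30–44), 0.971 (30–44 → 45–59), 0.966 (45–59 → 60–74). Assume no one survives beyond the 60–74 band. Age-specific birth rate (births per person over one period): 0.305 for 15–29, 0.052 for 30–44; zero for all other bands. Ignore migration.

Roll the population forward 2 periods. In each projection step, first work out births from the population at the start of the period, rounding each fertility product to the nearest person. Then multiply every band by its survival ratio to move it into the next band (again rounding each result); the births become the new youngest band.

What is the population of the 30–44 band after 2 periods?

Period 1:
Births: 20000 * 0.305 = 6100, 76000 * 0.052 = 3952 — total 10052
15–29: 60000 * 0.971 = 58260
30–44: 20000 * 0.962 = 19240
45–59: 76000 * 0.971 = 73796
60–74: 12500 * 0.966 = 12075
Population now: 0–14=10052, 15–29=58260, 30–44=19240, 45–59=73796, 60–74=12075
Period 2:
Births: 58260 * 0.305 = 17769, 19240 * 0.052 = 1000 — total 18769
15–29: 10052 * 0.971 = 9760
30–44: 58260 * 0.962 = 56046
45–59: 19240 * 0.971 = 18682
60–74: 73796 * 0.966 = 71287
Population now: 0–14=18769, 15–29=9760, 30–44=56046, 45–59=18682, 60–74=71287

56046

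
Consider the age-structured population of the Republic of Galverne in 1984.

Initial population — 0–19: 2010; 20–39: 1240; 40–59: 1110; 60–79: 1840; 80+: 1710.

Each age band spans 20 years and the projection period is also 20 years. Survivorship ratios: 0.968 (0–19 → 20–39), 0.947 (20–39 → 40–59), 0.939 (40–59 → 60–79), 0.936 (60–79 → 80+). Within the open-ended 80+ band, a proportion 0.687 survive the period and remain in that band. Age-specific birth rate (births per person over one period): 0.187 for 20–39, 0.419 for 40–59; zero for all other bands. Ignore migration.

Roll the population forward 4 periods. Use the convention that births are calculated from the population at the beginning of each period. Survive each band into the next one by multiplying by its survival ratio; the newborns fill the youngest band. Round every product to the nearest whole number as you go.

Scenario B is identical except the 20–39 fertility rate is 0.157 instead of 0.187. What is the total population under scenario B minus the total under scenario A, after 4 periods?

-160

Let group 1 be 0–19 through group 5 = 80+.
[period 1]
Births: 1240 * 0.187 = 232, 1110 * 0.419 = 465 → 697
Group 2: 2010 * 0.968 = 1946
Group 3: 1240 * 0.947 = 1174
Group 4: 1110 * 0.939 = 1042
Group 5: 1840 * 0.936 + 1710 * 0.687 = 1722 + 1175 = 2897
End of period: [697, 1946, 1174, 1042, 2897]
[period 2]
Births: 1946 * 0.187 = 364, 1174 * 0.419 = 492 → 856
Group 2: 697 * 0.968 = 675
Group 3: 1946 * 0.947 = 1843
Group 4: 1174 * 0.939 = 1102
Group 5: 1042 * 0.936 + 2897 * 0.687 = 975 + 1990 = 2965
End of period: [856, 675, 1843, 1102, 2965]
[period 3]
Births: 675 * 0.187 = 126, 1843 * 0.419 = 772 → 898
Group 2: 856 * 0.968 = 829
Group 3: 675 * 0.947 = 639
Group 4: 1843 * 0.939 = 1731
Group 5: 1102 * 0.936 + 2965 * 0.687 = 1031 + 2037 = 3068
End of period: [898, 829, 639, 1731, 3068]
[period 4]
Births: 829 * 0.187 = 155, 639 * 0.419 = 268 → 423
Group 2: 898 * 0.968 = 869
Group 3: 829 * 0.947 = 785
Group 4: 639 * 0.939 = 600
Group 5: 1731 * 0.936 + 3068 * 0.687 = 1620 + 2108 = 3728
End of period: [423, 869, 785, 600, 3728]
Scenario A total after 4 periods: 6405
Scenario B projection —
[period 1]
Births: 1240 * 0.157 = 195, 1110 * 0.419 = 465 → 660
Group 2: 2010 * 0.968 = 1946
Group 3: 1240 * 0.947 = 1174
Group 4: 1110 * 0.939 = 1042
Group 5: 1840 * 0.936 + 1710 * 0.687 = 1722 + 1175 = 2897
End of period: [660, 1946, 1174, 1042, 2897]
[period 2]
Births: 1946 * 0.157 = 306, 1174 * 0.419 = 492 → 798
Group 2: 660 * 0.968 = 639
Group 3: 1946 * 0.947 = 1843
Group 4: 1174 * 0.939 = 1102
Group 5: 1042 * 0.936 + 2897 * 0.687 = 975 + 1990 = 2965
End of period: [798, 639, 1843, 1102, 2965]
[period 3]
Births: 639 * 0.157 = 100, 1843 * 0.419 = 772 → 872
Group 2: 798 * 0.968 = 772
Group 3: 639 * 0.947 = 605
Group 4: 1843 * 0.939 = 1731
Group 5: 1102 * 0.936 + 2965 * 0.687 = 1031 + 2037 = 3068
End of period: [872, 772, 605, 1731, 3068]
[period 4]
Births: 772 * 0.157 = 121, 605 * 0.419 = 253 → 374
Group 2: 872 * 0.968 = 844
Group 3: 772 * 0.947 = 731
Group 4: 605 * 0.939 = 568
Group 5: 1731 * 0.936 + 3068 * 0.687 = 1620 + 2108 = 3728
End of period: [374, 844, 731, 568, 3728]
Scenario B total after 4 periods: 6245
Difference B − A = 6245 − 6405 = -160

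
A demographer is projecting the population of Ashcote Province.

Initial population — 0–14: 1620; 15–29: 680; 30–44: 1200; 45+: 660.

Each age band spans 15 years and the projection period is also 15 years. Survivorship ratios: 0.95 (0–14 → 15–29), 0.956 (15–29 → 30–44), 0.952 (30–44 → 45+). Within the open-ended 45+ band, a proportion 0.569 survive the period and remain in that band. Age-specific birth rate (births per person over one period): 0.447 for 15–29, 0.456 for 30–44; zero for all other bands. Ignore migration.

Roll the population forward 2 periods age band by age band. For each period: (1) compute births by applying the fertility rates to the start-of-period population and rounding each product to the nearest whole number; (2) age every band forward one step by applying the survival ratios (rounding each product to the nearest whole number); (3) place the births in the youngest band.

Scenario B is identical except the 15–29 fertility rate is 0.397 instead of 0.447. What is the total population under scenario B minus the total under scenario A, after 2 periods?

-109

[period 1]
Births: 680 × 0.447 = 304  |  1200 × 0.456 = 547 ⇒ total 851
15–29: 1620 × 0.95 = 1539
30–44: 680 × 0.956 = 650
45+: 1200 × 0.952 + 660 × 0.569 = 1142 + 376 = 1518
→ [851, 1539, 650, 1518]
[period 2]
Births: 1539 × 0.447 = 688  |  650 × 0.456 = 296 ⇒ total 984
15–29: 851 × 0.95 = 808
30–44: 1539 × 0.956 = 1471
45+: 650 × 0.952 + 1518 × 0.569 = 619 + 864 = 1483
→ [984, 808, 1471, 1483]
Scenario A total after 2 periods: 4746
Scenario B projection —
[period 1]
Births: 680 × 0.397 = 270  |  1200 × 0.456 = 547 ⇒ total 817
15–29: 1620 × 0.95 = 1539
30–44: 680 × 0.956 = 650
45+: 1200 × 0.952 + 660 × 0.569 = 1142 + 376 = 1518
→ [817, 1539, 650, 1518]
[period 2]
Births: 1539 × 0.397 = 611  |  650 × 0.456 = 296 ⇒ total 907
15–29: 817 × 0.95 = 776
30–44: 1539 × 0.956 = 1471
45+: 650 × 0.952 + 1518 × 0.569 = 619 + 864 = 1483
→ [907, 776, 1471, 1483]
Scenario B total after 2 periods: 4637
Difference B − A = 4637 − 4746 = -109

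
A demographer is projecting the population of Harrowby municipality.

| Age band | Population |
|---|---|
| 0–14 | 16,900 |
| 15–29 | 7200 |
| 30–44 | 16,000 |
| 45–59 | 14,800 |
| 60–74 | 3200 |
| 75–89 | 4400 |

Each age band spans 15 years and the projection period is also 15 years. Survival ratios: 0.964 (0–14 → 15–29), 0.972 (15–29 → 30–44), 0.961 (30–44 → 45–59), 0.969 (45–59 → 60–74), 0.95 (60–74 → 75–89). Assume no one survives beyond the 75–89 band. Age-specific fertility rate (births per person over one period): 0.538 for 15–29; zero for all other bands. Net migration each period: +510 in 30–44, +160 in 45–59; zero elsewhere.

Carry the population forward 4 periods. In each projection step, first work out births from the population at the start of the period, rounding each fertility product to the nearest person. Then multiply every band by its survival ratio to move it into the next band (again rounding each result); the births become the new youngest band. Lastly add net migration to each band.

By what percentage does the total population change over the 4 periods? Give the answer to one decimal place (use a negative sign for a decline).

After projecting period 1:
Births: 7200 × 0.538 = 3874
15–29: 16900 × 0.964 = 16292
30–44: 7200 × 0.972 = 6998
45–59: 16000 × 0.961 = 15376
60–74: 14800 × 0.969 = 14341
75–89: 3200 × 0.95 = 3040
Net migration: 30–44 + 510 → 7508; 45–59 + 160 → 15536
End of period: [3874, 16292, 7508, 15536, 14341, 3040]
After projecting period 2:
Births: 16292 × 0.538 = 8765
15–29: 3874 × 0.964 = 3735
30–44: 16292 × 0.972 = 15836
45–59: 7508 × 0.961 = 7215
60–74: 15536 × 0.969 = 15054
75–89: 14341 × 0.95 = 13624
Net migration: 30–44 + 510 → 16346; 45–59 + 160 → 7375
End of period: [8765, 3735, 16346, 7375, 15054, 13624]
After projecting period 3:
Births: 3735 × 0.538 = 2009
15–29: 8765 × 0.964 = 8449
30–44: 3735 × 0.972 = 3630
45–59: 16346 × 0.961 = 15709
60–74: 7375 × 0.969 = 7146
75–89: 15054 × 0.95 = 14301
Net migration: 30–44 + 510 → 4140; 45–59 + 160 → 15869
End of period: [2009, 8449, 4140, 15869, 7146, 14301]
After projecting period 4:
Births: 8449 × 0.538 = 4546
15–29: 2009 × 0.964 = 1937
30–44: 8449 × 0.972 = 8212
45–59: 4140 × 0.961 = 3979
60–74: 15869 × 0.969 = 15377
75–89: 7146 × 0.95 = 6789
Net migration: 30–44 + 510 → 8722; 45–59 + 160 → 4139
End of period: [4546, 1937, 8722, 4139, 15377, 6789]
Total: 62500 → 41510; change = -20990; percentage change = -33.6%

-33.6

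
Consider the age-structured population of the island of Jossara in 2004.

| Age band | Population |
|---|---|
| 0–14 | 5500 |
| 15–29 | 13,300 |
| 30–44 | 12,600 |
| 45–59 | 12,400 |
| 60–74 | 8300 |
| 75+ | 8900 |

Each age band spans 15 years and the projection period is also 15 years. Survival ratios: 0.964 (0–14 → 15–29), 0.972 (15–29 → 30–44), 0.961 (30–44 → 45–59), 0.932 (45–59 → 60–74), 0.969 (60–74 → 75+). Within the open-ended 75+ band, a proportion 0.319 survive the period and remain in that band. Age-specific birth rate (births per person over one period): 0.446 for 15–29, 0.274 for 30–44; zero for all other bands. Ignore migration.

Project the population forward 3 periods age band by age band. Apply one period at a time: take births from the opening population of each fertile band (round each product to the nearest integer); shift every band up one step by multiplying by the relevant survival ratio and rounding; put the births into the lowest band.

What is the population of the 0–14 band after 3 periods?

5447

Period 1:
Births: 13300 × 0.446 = 5932, 12600 × 0.274 = 3452 ⇒ total 9384
15–29: 5500 × 0.964 = 5302
30–44: 13300 × 0.972 = 12928
45–59: 12600 × 0.961 = 12109
60–74: 12400 × 0.932 = 11557
75+: 8300 × 0.969 + 8900 × 0.319 = 8043 + 2839 = 10882
Giving 9384 / 5302 / 12928 / 12109 / 11557 / 10882.
Period 2:
Births: 5302 × 0.446 = 2365, 12928 × 0.274 = 3542 ⇒ total 5907
15–29: 9384 × 0.964 = 9046
30–44: 5302 × 0.972 = 5154
45–59: 12928 × 0.961 = 12424
60–74: 12109 × 0.932 = 11286
75+: 11557 × 0.969 + 10882 × 0.319 = 11199 + 3471 = 14670
Giving 5907 / 9046 / 5154 / 12424 / 11286 / 14670.
Period 3:
Births: 9046 × 0.446 = 4035, 5154 × 0.274 = 1412 ⇒ total 5447
15–29: 5907 × 0.964 = 5694
30–44: 9046 × 0.972 = 8793
45–59: 5154 × 0.961 = 4953
60–74: 12424 × 0.932 = 11579
75+: 11286 × 0.969 + 14670 × 0.319 = 10936 + 4680 = 15616
Giving 5447 / 5694 / 8793 / 4953 / 11579 / 15616.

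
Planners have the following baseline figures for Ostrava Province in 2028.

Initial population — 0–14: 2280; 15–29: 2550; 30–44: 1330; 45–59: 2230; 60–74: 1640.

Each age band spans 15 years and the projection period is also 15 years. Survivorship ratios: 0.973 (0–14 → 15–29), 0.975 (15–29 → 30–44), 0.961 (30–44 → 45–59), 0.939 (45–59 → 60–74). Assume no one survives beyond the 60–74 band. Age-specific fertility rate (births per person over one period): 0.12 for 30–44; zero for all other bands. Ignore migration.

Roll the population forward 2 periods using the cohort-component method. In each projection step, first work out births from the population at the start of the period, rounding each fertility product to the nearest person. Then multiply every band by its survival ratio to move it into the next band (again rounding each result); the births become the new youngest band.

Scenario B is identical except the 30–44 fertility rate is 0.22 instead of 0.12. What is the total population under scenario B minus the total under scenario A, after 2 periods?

Numbering the groups 1..5 from youngest to oldest:
Period 1:
Births: 1330 × 0.12 = 160
Group 2: 2280 × 0.973 = 2218
Group 3: 2550 × 0.975 = 2486
Group 4: 1330 × 0.961 = 1278
Group 5: 2230 × 0.939 = 2094
Population now: 0–14=160, 15–29=2218, 30–44=2486, 45–59=1278, 60–74=2094
Period 2:
Births: 2486 × 0.12 = 298
Group 2: 160 × 0.973 = 156
Group 3: 2218 × 0.975 = 2163
Group 4: 2486 × 0.961 = 2389
Group 5: 1278 × 0.939 = 1200
Population now: 0–14=298, 15–29=156, 30–44=2163, 45–59=2389, 60–74=1200
Scenario A total after 2 periods: 6206
Scenario B projection —
Period 1:
Births: 1330 × 0.22 = 293
Group 2: 2280 × 0.973 = 2218
Group 3: 2550 × 0.975 = 2486
Group 4: 1330 × 0.961 = 1278
Group 5: 2230 × 0.939 = 2094
Population now: 0–14=293, 15–29=2218, 30–44=2486, 45–59=1278, 60–74=2094
Period 2:
Births: 2486 × 0.22 = 547
Group 2: 293 × 0.973 = 285
Group 3: 2218 × 0.975 = 2163
Group 4: 2486 × 0.961 = 2389
Group 5: 1278 × 0.939 = 1200
Population now: 0–14=547, 15–29=285, 30–44=2163, 45–59=2389, 60–74=1200
Scenario B total after 2 periods: 6584
Difference B − A = 6584 − 6206 = 378

378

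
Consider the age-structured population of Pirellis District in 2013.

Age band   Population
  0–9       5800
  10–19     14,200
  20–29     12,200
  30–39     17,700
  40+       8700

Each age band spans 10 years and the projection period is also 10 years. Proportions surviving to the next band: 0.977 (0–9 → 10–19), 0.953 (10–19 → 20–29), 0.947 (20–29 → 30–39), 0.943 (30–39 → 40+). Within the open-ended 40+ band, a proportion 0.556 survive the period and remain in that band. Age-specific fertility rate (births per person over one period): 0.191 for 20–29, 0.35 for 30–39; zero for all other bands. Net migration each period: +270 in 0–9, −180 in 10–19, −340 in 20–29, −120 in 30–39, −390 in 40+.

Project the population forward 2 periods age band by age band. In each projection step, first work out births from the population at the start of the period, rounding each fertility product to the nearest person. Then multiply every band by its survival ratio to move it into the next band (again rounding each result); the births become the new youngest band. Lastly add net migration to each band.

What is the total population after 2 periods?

Numbering the bands 1..5 from youngest to oldest:
— Period 1 —
Births: 12200 * 0.191 = 2330  |  17700 * 0.35 = 6195 — total 8525
Band 2: 5800 * 0.977 = 5667
Band 3: 14200 * 0.953 = 13533
Band 4: 12200 * 0.947 = 11553
Band 5: 17700 * 0.943 + 8700 * 0.556 = 16691 + 4837 = 21528
Net migration: Band 1 + 270 → 8795; Band 2 − 180 → 5487; Band 3 − 340 → 13193; Band 4 − 120 → 11433; Band 5 − 390 → 21138
→ [8795, 5487, 13193, 11433, 21138]
— Period 2 —
Births: 13193 * 0.191 = 2520  |  11433 * 0.35 = 4002 — total 6522
Band 2: 8795 * 0.977 = 8593
Band 3: 5487 * 0.953 = 5229
Band 4: 13193 * 0.947 = 12494
Band 5: 11433 * 0.943 + 21138 * 0.556 = 10781 + 11753 = 22534
Net migration: Band 1 + 270 → 6792; Band 2 − 180 → 8413; Band 3 − 340 → 4889; Band 4 − 120 → 12374; Band 5 − 390 → 22144
→ [6792, 8413, 4889, 12374, 22144]
Total after period 2: 6792 + 8413 + 4889 + 12374 + 22144 = 54612

54612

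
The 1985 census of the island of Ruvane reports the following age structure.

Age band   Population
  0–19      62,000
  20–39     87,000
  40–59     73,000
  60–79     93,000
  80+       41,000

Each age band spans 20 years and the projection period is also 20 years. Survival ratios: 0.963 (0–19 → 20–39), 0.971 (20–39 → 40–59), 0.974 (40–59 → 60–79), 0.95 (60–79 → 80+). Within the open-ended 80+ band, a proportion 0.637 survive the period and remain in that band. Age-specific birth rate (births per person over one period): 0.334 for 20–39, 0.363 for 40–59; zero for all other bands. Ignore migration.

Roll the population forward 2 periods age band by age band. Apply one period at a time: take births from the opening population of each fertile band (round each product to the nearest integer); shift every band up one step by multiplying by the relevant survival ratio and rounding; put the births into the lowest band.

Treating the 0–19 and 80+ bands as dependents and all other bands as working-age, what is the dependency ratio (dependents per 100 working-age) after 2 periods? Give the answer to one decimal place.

98.6

[period 1]
Births: 87000 × 0.334 = 29058, 73000 × 0.363 = 26499 → total 55557
20–39: 62000 × 0.963 = 59706
40–59: 87000 × 0.971 = 84477
60–79: 73000 × 0.974 = 71102
80+: 93000 × 0.95 + 41000 × 0.637 = 88350 + 26117 = 114467
→ [55557, 59706, 84477, 71102, 114467]
[period 2]
Births: 59706 × 0.334 = 19942, 84477 × 0.363 = 30665 → total 50607
20–39: 55557 × 0.963 = 53501
40–59: 59706 × 0.971 = 57975
60–79: 84477 × 0.974 = 82281
80+: 71102 × 0.95 + 114467 × 0.637 = 67547 + 72915 = 140462
→ [50607, 53501, 57975, 82281, 140462]
Dependents (band 0–19 + band 80+) = 50607 + 140462 = 191069; working-age = 193757; ratio = 191069/193757 × 100 = 98.6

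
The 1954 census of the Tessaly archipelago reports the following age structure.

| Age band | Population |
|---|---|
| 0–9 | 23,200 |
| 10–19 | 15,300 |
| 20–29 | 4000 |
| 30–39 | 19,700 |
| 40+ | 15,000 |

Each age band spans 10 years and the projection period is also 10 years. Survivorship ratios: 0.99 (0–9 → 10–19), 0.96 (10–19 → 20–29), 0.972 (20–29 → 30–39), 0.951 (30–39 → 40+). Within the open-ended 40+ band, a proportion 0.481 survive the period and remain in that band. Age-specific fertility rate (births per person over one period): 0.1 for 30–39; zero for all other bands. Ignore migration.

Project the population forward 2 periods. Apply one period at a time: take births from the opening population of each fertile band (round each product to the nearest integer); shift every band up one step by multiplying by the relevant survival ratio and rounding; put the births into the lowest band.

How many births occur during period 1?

Numbering the bands 1..5 from youngest to oldest:
— Period 1 —
Births: 19700 × 0.1 = 1970
Band 2: 23200 × 0.99 = 22968
Band 3: 15300 × 0.96 = 14688
Band 4: 4000 × 0.972 = 3888
Band 5: 19700 × 0.951 + 15000 × 0.481 = 18735 + 7215 = 25950
End of period: [1970, 22968, 14688, 3888, 25950]

1970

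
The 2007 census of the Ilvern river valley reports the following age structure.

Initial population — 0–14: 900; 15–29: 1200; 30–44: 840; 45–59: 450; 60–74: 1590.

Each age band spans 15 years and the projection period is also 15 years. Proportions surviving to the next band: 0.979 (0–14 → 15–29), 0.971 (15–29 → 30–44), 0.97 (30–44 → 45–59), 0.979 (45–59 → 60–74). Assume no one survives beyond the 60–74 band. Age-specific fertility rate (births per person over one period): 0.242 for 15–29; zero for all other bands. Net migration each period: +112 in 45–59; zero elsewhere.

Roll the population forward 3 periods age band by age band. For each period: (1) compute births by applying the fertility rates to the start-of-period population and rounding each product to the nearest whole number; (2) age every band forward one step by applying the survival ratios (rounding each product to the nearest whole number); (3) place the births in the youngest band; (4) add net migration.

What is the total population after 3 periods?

— Period 1 —
Births: 1200 × 0.242 = 290
15–29: 900 × 0.979 = 881
30–44: 1200 × 0.971 = 1165
45–59: 840 × 0.97 = 815
60–74: 450 × 0.979 = 441
Net migration: 45–59 + 112 → 927
Population now: 0–14=290, 15–29=881, 30–44=1165, 45–59=927, 60–74=441
— Period 2 —
Births: 881 × 0.242 = 213
15–29: 290 × 0.979 = 284
30–44: 881 × 0.971 = 855
45–59: 1165 × 0.97 = 1130
60–74: 927 × 0.979 = 908
Net migration: 45–59 + 112 → 1242
Population now: 0–14=213, 15–29=284, 30–44=855, 45–59=1242, 60–74=908
— Period 3 —
Births: 284 × 0.242 = 69
15–29: 213 × 0.979 = 209
30–44: 284 × 0.971 = 276
45–59: 855 × 0.97 = 829
60–74: 1242 × 0.979 = 1216
Net migration: 45–59 + 112 → 941
Population now: 0–14=69, 15–29=209, 30–44=276, 45–59=941, 60–74=1216
Total after period 3: 69 + 209 + 276 + 941 + 1216 = 2711

2711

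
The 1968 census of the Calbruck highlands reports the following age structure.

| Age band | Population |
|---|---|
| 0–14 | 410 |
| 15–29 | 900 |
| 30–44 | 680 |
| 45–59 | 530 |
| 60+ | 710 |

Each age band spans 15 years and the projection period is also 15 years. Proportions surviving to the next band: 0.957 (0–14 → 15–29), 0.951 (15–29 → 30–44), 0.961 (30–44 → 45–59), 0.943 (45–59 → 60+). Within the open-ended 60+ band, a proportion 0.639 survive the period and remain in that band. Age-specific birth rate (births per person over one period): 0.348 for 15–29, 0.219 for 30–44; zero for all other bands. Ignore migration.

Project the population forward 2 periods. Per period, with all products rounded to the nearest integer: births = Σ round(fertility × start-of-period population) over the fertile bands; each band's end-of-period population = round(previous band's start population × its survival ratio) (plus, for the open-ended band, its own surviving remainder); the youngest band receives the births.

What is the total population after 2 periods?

3187

After projecting period 1:
Births: 900 * 0.348 = 313, 680 * 0.219 = 149 ⇒ total 462
15–29: 410 * 0.957 = 392
30–44: 900 * 0.951 = 856
45–59: 680 * 0.961 = 653
60+: 530 * 0.943 + 710 * 0.639 = 500 + 454 = 954
Giving 462 / 392 / 856 / 653 / 954.
After projecting period 2:
Births: 392 * 0.348 = 136, 856 * 0.219 = 187 ⇒ total 323
15–29: 462 * 0.957 = 442
30–44: 392 * 0.951 = 373
45–59: 856 * 0.961 = 823
60+: 653 * 0.943 + 954 * 0.639 = 616 + 610 = 1226
Giving 323 / 442 / 373 / 823 / 1226.
Total after period 2: 323 + 442 + 373 + 823 + 1226 = 3187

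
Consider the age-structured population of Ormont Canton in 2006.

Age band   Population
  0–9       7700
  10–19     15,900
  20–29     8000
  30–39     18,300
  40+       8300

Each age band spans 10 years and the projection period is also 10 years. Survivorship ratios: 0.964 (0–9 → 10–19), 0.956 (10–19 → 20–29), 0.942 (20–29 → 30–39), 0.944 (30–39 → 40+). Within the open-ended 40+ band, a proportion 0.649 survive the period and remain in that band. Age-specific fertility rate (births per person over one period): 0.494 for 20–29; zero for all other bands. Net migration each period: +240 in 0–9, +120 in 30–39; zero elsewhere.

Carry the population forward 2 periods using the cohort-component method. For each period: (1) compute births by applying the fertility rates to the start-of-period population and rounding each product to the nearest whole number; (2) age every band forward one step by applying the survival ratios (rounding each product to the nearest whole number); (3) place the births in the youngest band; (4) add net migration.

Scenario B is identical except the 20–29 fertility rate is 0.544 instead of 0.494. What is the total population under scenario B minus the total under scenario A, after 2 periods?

Period 1.
Births: 8000 × 0.494 = 3952
10–19: 7700 × 0.964 = 7423
20–29: 15900 × 0.956 = 15200
30–39: 8000 × 0.942 = 7536
40+: 18300 × 0.944 + 8300 × 0.649 = 17275 + 5387 = 22662
Net migration: 0–9 + 240 → 4192; 30–39 + 120 → 7656
→ [4192, 7423, 15200, 7656, 22662]
Period 2.
Births: 15200 × 0.494 = 7509
10–19: 4192 × 0.964 = 4041
20–29: 7423 × 0.956 = 7096
30–39: 15200 × 0.942 = 14318
40+: 7656 × 0.944 + 22662 × 0.649 = 7227 + 14708 = 21935
Net migration: 0–9 + 240 → 7749; 30–39 + 120 → 14438
→ [7749, 4041, 7096, 14438, 21935]
Scenario A total after 2 periods: 55259
Scenario B projection —
Period 1.
Births: 8000 × 0.544 = 4352
10–19: 7700 × 0.964 = 7423
20–29: 15900 × 0.956 = 15200
30–39: 8000 × 0.942 = 7536
40+: 18300 × 0.944 + 8300 × 0.649 = 17275 + 5387 = 22662
Net migration: 0–9 + 240 → 4592; 30–39 + 120 → 7656
→ [4592, 7423, 15200, 7656, 22662]
Period 2.
Births: 15200 × 0.544 = 8269
10–19: 4592 × 0.964 = 4427
20–29: 7423 × 0.956 = 7096
30–39: 15200 × 0.942 = 14318
40+: 7656 × 0.944 + 22662 × 0.649 = 7227 + 14708 = 21935
Net migration: 0–9 + 240 → 8509; 30–39 + 120 → 14438
→ [8509, 4427, 7096, 14438, 21935]
Scenario B total after 2 periods: 56405
Difference B − A = 56405 − 55259 = 1146

1146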